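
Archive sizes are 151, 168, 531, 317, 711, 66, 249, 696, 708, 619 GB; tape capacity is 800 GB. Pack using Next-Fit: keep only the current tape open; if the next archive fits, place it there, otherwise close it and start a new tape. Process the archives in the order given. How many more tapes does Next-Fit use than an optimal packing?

2

Next-Fit: [151,168] [531] [317] [711,66] [249] [696] [708] [619] → 8 tapes.
Total size 4216 GB; any packing needs at least ⌈4216/800⌉ = 6 tapes.
An optimal packing achieves that bound: [711,66] [708] [696] [619,168] [531,249] [317,151] → 6 tapes.
Excess: 8 − 6 = 2.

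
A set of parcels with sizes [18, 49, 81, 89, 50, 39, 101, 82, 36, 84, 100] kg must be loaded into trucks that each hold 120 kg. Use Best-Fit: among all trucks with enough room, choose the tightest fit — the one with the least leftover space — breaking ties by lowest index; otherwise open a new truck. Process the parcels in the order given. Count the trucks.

Put 18 kg in truck 1; 102 kg remain.
Put 49 kg in truck 1; 53 kg remain.
Put 81 kg in truck 2; 39 kg remain.
Put 89 kg in truck 3; 31 kg remain.
Put 50 kg in truck 1; 3 kg remain.
Put 39 kg in truck 2; 0 kg remain.
Put 101 kg in truck 4; 19 kg remain.
Put 82 kg in truck 5; 38 kg remain.
Put 36 kg in truck 5; 2 kg remain.
Put 84 kg in truck 6; 36 kg remain.
Put 100 kg in truck 7; 20 kg remain.
Final trucks: [18,49,50] [81,39] [89] [101] [82,36] [84] [100].

7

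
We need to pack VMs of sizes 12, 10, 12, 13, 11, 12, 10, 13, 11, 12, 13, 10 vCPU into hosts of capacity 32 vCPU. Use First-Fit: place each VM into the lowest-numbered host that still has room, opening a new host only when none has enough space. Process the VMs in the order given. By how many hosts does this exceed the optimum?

1

First-Fit: [12,10,10] [12,13] [11,12] [13,11] [12,13] [10] → 6 hosts.
Total size 139 vCPU; any packing needs at least ⌈139/32⌉ = 5 hosts.
An optimal packing achieves that bound: [13,13] [13,12] [12,12] [12,10,10] [11,11,10] → 5 hosts.
Excess: 6 − 5 = 1.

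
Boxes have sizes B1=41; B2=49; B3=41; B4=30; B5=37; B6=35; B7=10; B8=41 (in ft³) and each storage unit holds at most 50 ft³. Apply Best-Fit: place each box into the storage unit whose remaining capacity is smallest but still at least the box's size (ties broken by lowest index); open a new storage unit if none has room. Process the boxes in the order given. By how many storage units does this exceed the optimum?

Best-Fit: [41] [49] [41] [30] [37,10] [35] [41] → 7 storage units.
7 boxes exceed 25 ft³ (half the capacity), and no two of those can share a storage unit, so at least 7 storage units are needed.
So 7 is already optimal.

0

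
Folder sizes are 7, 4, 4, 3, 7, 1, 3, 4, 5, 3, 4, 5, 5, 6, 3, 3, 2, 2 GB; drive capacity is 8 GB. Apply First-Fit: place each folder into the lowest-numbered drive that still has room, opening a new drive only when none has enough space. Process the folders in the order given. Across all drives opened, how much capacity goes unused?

7 GB → drive 1 (remaining 1 GB)
4 GB → drive 2 (remaining 4 GB)
4 GB → drive 2 (remaining 0 GB)
3 GB → drive 3 (remaining 5 GB)
7 GB → drive 4 (remaining 1 GB)
1 GB → drive 1 (remaining 0 GB)
3 GB → drive 3 (remaining 2 GB)
4 GB → drive 5 (remaining 4 GB)
5 GB → drive 6 (remaining 3 GB)
3 GB → drive 5 (remaining 1 GB)
4 GB → drive 7 (remaining 4 GB)
5 GB → drive 8 (remaining 3 GB)
5 GB → drive 9 (remaining 3 GB)
6 GB → drive 10 (remaining 2 GB)
3 GB → drive 6 (remaining 0 GB)
3 GB → drive 7 (remaining 1 GB)
2 GB → drive 3 (remaining 0 GB)
2 GB → drive 8 (remaining 1 GB)
10 drives × 8 GB = 80 GB; used 71 GB; unused 9 GB.

9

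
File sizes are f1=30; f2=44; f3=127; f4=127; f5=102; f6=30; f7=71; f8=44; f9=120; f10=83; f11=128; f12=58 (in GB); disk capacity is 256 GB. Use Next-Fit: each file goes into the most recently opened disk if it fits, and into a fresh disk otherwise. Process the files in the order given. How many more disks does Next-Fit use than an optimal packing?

1

Next-Fit: [30,44,127] [127,102] [30,71,44] [120,83] [128,58] → 5 disks.
Total size 964 GB; any packing needs at least ⌈964/256⌉ = 4 disks.
An optimal packing achieves that bound: [128,127] [127,120] [102,83,71] [58,44,44,30,30] → 4 disks.
Excess: 5 − 4 = 1.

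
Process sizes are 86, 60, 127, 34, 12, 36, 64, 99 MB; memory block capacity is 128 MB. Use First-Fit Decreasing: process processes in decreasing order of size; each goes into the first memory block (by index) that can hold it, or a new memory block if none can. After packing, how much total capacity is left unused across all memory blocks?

Sorted descending: 127, 99, 86, 64, 60, 36, 34, 12.
127 MB → memory block 1 (remaining 1 MB)
99 MB → memory block 2 (remaining 29 MB)
86 MB → memory block 3 (remaining 42 MB)
64 MB → memory block 4 (remaining 64 MB)
60 MB → memory block 4 (remaining 4 MB)
36 MB → memory block 3 (remaining 6 MB)
34 MB → memory block 5 (remaining 94 MB)
12 MB → memory block 2 (remaining 17 MB)
5 memory blocks × 128 MB = 640 MB; used 518 MB; unused 122 MB.

122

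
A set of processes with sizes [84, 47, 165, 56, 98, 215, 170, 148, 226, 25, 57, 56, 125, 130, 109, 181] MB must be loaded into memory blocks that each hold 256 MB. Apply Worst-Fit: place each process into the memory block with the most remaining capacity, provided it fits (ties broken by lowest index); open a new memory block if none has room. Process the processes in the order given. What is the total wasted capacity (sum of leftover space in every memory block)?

412

memory block 1: place 84 MB, 172 MB left
memory block 1: place 47 MB, 125 MB left
memory block 2: place 165 MB, 91 MB left
memory block 1: place 56 MB, 69 MB left
memory block 3: place 98 MB, 158 MB left
memory block 4: place 215 MB, 41 MB left
memory block 5: place 170 MB, 86 MB left
memory block 3: place 148 MB, 10 MB left
memory block 6: place 226 MB, 30 MB left
memory block 2: place 25 MB, 66 MB left
memory block 5: place 57 MB, 29 MB left
memory block 1: place 56 MB, 13 MB left
memory block 7: place 125 MB, 131 MB left
memory block 7: place 130 MB, 1 MB left
memory block 8: place 109 MB, 147 MB left
memory block 9: place 181 MB, 75 MB left
9 memory blocks × 256 MB = 2304 MB; used 1892 MB; unused 412 MB.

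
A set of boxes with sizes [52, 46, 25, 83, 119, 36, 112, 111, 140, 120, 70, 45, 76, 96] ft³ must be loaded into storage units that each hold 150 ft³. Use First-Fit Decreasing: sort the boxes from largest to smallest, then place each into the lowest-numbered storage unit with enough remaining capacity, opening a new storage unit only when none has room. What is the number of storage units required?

Sorted descending: 140, 120, 119, 112, 111, 96, 83, 76, 70, 52, 46, 45, 36, 25.
Put 140 ft³ in storage unit 1; 10 ft³ remain.
Put 120 ft³ in storage unit 2; 30 ft³ remain.
Put 119 ft³ in storage unit 3; 31 ft³ remain.
Put 112 ft³ in storage unit 4; 38 ft³ remain.
Put 111 ft³ in storage unit 5; 39 ft³ remain.
Put 96 ft³ in storage unit 6; 54 ft³ remain.
Put 83 ft³ in storage unit 7; 67 ft³ remain.
Put 76 ft³ in storage unit 8; 74 ft³ remain.
Put 70 ft³ in storage unit 8; 4 ft³ remain.
Put 52 ft³ in storage unit 6; 2 ft³ remain.
Put 46 ft³ in storage unit 7; 21 ft³ remain.
Put 45 ft³ in storage unit 9; 105 ft³ remain.
Put 36 ft³ in storage unit 4; 2 ft³ remain.
Put 25 ft³ in storage unit 2; 5 ft³ remain.
Final storage units: [140] [120,25] [119] [112,36] [111] [96,52] [83,46] [76,70] [45].

9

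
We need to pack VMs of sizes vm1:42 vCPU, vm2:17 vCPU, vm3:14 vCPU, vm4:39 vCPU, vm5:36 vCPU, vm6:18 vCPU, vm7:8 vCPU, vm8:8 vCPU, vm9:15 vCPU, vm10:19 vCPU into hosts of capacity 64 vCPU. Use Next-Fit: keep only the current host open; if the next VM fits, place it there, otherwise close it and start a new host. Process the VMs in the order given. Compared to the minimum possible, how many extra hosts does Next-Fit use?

0

Next-Fit: [42,17] [14,39] [36,18,8] [8,15,19] → 4 hosts.
Total size 216 vCPU; any packing needs at least ⌈216/64⌉ = 4 hosts.
So 4 is already optimal.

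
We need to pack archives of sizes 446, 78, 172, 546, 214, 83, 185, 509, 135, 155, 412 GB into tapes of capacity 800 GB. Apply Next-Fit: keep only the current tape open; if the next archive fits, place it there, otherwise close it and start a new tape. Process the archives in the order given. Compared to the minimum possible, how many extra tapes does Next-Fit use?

0

Next-Fit: [446,78,172] [546,214] [83,185,509] [135,155,412] → 4 tapes.
Total size 2935 GB; any packing needs at least ⌈2935/800⌉ = 4 tapes.
So 4 is already optimal.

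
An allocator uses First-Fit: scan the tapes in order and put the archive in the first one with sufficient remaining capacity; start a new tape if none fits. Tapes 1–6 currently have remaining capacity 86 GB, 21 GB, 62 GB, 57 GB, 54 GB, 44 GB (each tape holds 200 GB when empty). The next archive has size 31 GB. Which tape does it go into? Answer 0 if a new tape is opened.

1

Tapes with room: tape 1 (86 GB), tape 3 (62 GB), tape 4 (57 GB), tape 5 (54 GB), tape 6 (44 GB).
The first with room is tape 1.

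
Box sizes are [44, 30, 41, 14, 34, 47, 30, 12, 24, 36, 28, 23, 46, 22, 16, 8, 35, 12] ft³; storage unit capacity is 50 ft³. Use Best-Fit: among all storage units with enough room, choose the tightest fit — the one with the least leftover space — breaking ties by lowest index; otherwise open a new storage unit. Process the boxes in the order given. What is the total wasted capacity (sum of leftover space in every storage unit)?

48

Put 44 ft³ in storage unit 1; 6 ft³ remain.
Put 30 ft³ in storage unit 2; 20 ft³ remain.
Put 41 ft³ in storage unit 3; 9 ft³ remain.
Put 14 ft³ in storage unit 2; 6 ft³ remain.
Put 34 ft³ in storage unit 4; 16 ft³ remain.
Put 47 ft³ in storage unit 5; 3 ft³ remain.
Put 30 ft³ in storage unit 6; 20 ft³ remain.
Put 12 ft³ in storage unit 4; 4 ft³ remain.
Put 24 ft³ in storage unit 7; 26 ft³ remain.
Put 36 ft³ in storage unit 8; 14 ft³ remain.
Put 28 ft³ in storage unit 9; 22 ft³ remain.
Put 23 ft³ in storage unit 7; 3 ft³ remain.
Put 46 ft³ in storage unit 10; 4 ft³ remain.
Put 22 ft³ in storage unit 9; 0 ft³ remain.
Put 16 ft³ in storage unit 6; 4 ft³ remain.
Put 8 ft³ in storage unit 3; 1 ft³ remain.
Put 35 ft³ in storage unit 11; 15 ft³ remain.
Put 12 ft³ in storage unit 8; 2 ft³ remain.
11 storage units × 50 ft³ = 550 ft³; used 502 ft³; unused 48 ft³.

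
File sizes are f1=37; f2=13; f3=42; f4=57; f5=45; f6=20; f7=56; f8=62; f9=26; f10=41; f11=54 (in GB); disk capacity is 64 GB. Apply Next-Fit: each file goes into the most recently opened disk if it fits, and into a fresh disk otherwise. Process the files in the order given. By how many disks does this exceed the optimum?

2

Next-Fit: [37,13] [42] [57] [45] [20] [56] [62] [26] [41] [54] → 10 disks.
Total size 453 GB; any packing needs at least ⌈453/64⌉ = 8 disks.
An optimal packing achieves that bound: [62] [57] [56] [54] [45,13] [42,20] [41] [37,26] → 8 disks.
Excess: 10 − 8 = 2.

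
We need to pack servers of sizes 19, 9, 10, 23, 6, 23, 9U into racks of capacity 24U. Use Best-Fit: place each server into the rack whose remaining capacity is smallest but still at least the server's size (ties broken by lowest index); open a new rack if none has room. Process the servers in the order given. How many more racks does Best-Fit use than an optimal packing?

0

Best-Fit: [19] [9,10] [23] [6,9] [23] → 5 racks.
Total size 99U; any packing needs at least ⌈99/24⌉ = 5 racks.
So 5 is already optimal.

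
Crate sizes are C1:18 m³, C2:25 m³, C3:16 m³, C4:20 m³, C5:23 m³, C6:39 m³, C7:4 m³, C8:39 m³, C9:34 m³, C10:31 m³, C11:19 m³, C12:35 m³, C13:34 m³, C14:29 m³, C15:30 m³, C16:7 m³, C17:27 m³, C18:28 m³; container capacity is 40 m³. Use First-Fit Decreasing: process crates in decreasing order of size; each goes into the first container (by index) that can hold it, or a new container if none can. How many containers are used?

Sorted descending: 39, 39, 35, 34, 34, 31, 30, 29, 28, 27, 25, 23, 20, 19, 18, 16, 7, 4.
Put 39 m³ in container 1; 1 m³ remain.
Put 39 m³ in container 2; 1 m³ remain.
Put 35 m³ in container 3; 5 m³ remain.
Put 34 m³ in container 4; 6 m³ remain.
Put 34 m³ in container 5; 6 m³ remain.
Put 31 m³ in container 6; 9 m³ remain.
Put 30 m³ in container 7; 10 m³ remain.
Put 29 m³ in container 8; 11 m³ remain.
Put 28 m³ in container 9; 12 m³ remain.
Put 27 m³ in container 10; 13 m³ remain.
Put 25 m³ in container 11; 15 m³ remain.
Put 23 m³ in container 12; 17 m³ remain.
Put 20 m³ in container 13; 20 m³ remain.
Put 19 m³ in container 13; 1 m³ remain.
Put 18 m³ in container 14; 22 m³ remain.
Put 16 m³ in container 12; 1 m³ remain.
Put 7 m³ in container 6; 2 m³ remain.
Put 4 m³ in container 3; 1 m³ remain.

14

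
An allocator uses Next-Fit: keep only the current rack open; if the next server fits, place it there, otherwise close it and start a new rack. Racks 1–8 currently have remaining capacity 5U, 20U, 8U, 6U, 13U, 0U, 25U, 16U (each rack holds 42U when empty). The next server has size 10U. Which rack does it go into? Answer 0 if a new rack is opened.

8

Next-Fit only looks at rack 8, which has 16U free.
10U fits there.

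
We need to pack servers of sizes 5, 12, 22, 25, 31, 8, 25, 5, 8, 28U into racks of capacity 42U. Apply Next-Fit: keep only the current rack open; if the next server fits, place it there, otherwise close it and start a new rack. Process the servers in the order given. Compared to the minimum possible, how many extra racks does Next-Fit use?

0

Next-Fit: [5,12,22] [25] [31,8] [25,5,8] [28] → 5 racks.
Total size 169U; any packing needs at least ⌈169/42⌉ = 5 racks.
So 5 is already optimal.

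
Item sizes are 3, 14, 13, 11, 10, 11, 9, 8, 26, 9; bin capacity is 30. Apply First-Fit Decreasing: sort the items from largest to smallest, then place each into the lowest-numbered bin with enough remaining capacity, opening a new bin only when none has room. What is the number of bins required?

Sorted descending: 26, 14, 13, 11, 11, 10, 9, 9, 8, 3.
bin 1: place 26, 4 left
bin 2: place 14, 16 left
bin 2: place 13, 3 left
bin 3: place 11, 19 left
bin 3: place 11, 8 left
bin 4: place 10, 20 left
bin 4: place 9, 11 left
bin 4: place 9, 2 left
bin 3: place 8, 0 left
bin 1: place 3, 1 left

4 bins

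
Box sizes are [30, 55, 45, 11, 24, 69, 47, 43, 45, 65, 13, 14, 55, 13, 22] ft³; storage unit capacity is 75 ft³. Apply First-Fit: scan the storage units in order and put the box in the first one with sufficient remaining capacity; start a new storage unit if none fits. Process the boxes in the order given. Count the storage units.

9 storage units

30 ft³ → storage unit 1 (remaining 45 ft³)
55 ft³ → storage unit 2 (remaining 20 ft³)
45 ft³ → storage unit 1 (remaining 0 ft³)
11 ft³ → storage unit 2 (remaining 9 ft³)
24 ft³ → storage unit 3 (remaining 51 ft³)
69 ft³ → storage unit 4 (remaining 6 ft³)
47 ft³ → storage unit 3 (remaining 4 ft³)
43 ft³ → storage unit 5 (remaining 32 ft³)
45 ft³ → storage unit 6 (remaining 30 ft³)
65 ft³ → storage unit 7 (remaining 10 ft³)
13 ft³ → storage unit 5 (remaining 19 ft³)
14 ft³ → storage unit 5 (remaining 5 ft³)
55 ft³ → storage unit 8 (remaining 20 ft³)
13 ft³ → storage unit 6 (remaining 17 ft³)
22 ft³ → storage unit 9 (remaining 53 ft³)
Final storage units: [30,45] [55,11] [24,47] [69] [43,13,14] [45,13] [65] [55] [22].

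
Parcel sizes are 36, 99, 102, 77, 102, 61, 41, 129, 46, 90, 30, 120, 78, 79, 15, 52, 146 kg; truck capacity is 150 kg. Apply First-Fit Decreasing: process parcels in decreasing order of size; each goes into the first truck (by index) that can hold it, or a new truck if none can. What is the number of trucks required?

Sorted descending: 146, 129, 120, 102, 102, 99, 90, 79, 78, 77, 61, 52, 46, 41, 36, 30, 15.
Put 146 kg in truck 1; 4 kg remain.
Put 129 kg in truck 2; 21 kg remain.
Put 120 kg in truck 3; 30 kg remain.
Put 102 kg in truck 4; 48 kg remain.
Put 102 kg in truck 5; 48 kg remain.
Put 99 kg in truck 6; 51 kg remain.
Put 90 kg in truck 7; 60 kg remain.
Put 79 kg in truck 8; 71 kg remain.
Put 78 kg in truck 9; 72 kg remain.
Put 77 kg in truck 10; 73 kg remain.
Put 61 kg in truck 8; 10 kg remain.
Put 52 kg in truck 7; 8 kg remain.
Put 46 kg in truck 4; 2 kg remain.
Put 41 kg in truck 5; 7 kg remain.
Put 36 kg in truck 6; 15 kg remain.
Put 30 kg in truck 3; 0 kg remain.
Put 15 kg in truck 2; 6 kg remain.

10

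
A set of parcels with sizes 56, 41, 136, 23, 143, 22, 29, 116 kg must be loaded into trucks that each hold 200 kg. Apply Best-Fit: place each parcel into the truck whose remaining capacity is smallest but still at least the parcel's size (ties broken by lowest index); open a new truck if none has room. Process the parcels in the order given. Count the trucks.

4 trucks

56 kg → truck 1 (remaining 144 kg)
41 kg → truck 1 (remaining 103 kg)
136 kg → truck 2 (remaining 64 kg)
23 kg → truck 2 (remaining 41 kg)
143 kg → truck 3 (remaining 57 kg)
22 kg → truck 2 (remaining 19 kg)
29 kg → truck 3 (remaining 28 kg)
116 kg → truck 4 (remaining 84 kg)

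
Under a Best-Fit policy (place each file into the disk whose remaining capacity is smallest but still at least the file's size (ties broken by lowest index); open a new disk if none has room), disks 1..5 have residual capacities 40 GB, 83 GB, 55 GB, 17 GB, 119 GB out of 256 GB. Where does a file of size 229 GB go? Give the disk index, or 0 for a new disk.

0

No disk has ≥ 229 GB free, so a new disk is opened.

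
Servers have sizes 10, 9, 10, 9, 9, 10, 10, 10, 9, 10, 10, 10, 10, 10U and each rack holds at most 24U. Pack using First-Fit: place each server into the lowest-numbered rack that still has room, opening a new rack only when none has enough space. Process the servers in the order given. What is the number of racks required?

Put 10U in rack 1; 14U remain.
Put 9U in rack 1; 5U remain.
Put 10U in rack 2; 14U remain.
Put 9U in rack 2; 5U remain.
Put 9U in rack 3; 15U remain.
Put 10U in rack 3; 5U remain.
Put 10U in rack 4; 14U remain.
Put 10U in rack 4; 4U remain.
Put 9U in rack 5; 15U remain.
Put 10U in rack 5; 5U remain.
Put 10U in rack 6; 14U remain.
Put 10U in rack 6; 4U remain.
Put 10U in rack 7; 14U remain.
Put 10U in rack 7; 4U remain.
Final racks: [10,9] [10,9] [9,10] [10,10] [9,10] [10,10] [10,10].

7 racks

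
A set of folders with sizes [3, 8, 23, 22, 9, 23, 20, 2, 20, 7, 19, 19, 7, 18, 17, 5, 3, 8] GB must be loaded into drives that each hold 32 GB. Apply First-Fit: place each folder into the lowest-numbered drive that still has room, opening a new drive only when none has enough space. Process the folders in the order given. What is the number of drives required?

10

Put 3 GB in drive 1; 29 GB remain.
Put 8 GB in drive 1; 21 GB remain.
Put 23 GB in drive 2; 9 GB remain.
Put 22 GB in drive 3; 10 GB remain.
Put 9 GB in drive 1; 12 GB remain.
Put 23 GB in drive 4; 9 GB remain.
Put 20 GB in drive 5; 12 GB remain.
Put 2 GB in drive 1; 10 GB remain.
Put 20 GB in drive 6; 12 GB remain.
Put 7 GB in drive 1; 3 GB remain.
Put 19 GB in drive 7; 13 GB remain.
Put 19 GB in drive 8; 13 GB remain.
Put 7 GB in drive 2; 2 GB remain.
Put 18 GB in drive 9; 14 GB remain.
Put 17 GB in drive 10; 15 GB remain.
Put 5 GB in drive 3; 5 GB remain.
Put 3 GB in drive 1; 0 GB remain.
Put 8 GB in drive 4; 1 GB remain.
Final drives: [3,8,9,2,7,3] [23,7] [22,5] [23,8] [20] [20] [19] [19] [18] [17].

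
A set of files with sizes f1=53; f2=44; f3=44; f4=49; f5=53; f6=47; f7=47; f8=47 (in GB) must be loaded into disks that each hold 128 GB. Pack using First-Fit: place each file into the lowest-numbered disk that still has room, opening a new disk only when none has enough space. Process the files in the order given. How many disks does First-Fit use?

4

Put f1 (53 GB) in disk 1; 75 GB remain.
Put f2 (44 GB) in disk 1; 31 GB remain.
Put f3 (44 GB) in disk 2; 84 GB remain.
Put f4 (49 GB) in disk 2; 35 GB remain.
Put f5 (53 GB) in disk 3; 75 GB remain.
Put f6 (47 GB) in disk 3; 28 GB remain.
Put f7 (47 GB) in disk 4; 81 GB remain.
Put f8 (47 GB) in disk 4; 34 GB remain.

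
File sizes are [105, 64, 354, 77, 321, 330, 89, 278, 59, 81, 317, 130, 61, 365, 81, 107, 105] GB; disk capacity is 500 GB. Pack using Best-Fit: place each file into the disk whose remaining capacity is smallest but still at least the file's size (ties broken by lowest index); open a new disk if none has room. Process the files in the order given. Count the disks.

7

105 GB → disk 1 (remaining 395 GB)
64 GB → disk 1 (remaining 331 GB)
354 GB → disk 2 (remaining 146 GB)
77 GB → disk 2 (remaining 69 GB)
321 GB → disk 1 (remaining 10 GB)
330 GB → disk 3 (remaining 170 GB)
89 GB → disk 3 (remaining 81 GB)
278 GB → disk 4 (remaining 222 GB)
59 GB → disk 2 (remaining 10 GB)
81 GB → disk 3 (remaining 0 GB)
317 GB → disk 5 (remaining 183 GB)
130 GB → disk 5 (remaining 53 GB)
61 GB → disk 4 (remaining 161 GB)
365 GB → disk 6 (remaining 135 GB)
81 GB → disk 6 (remaining 54 GB)
107 GB → disk 4 (remaining 54 GB)
105 GB → disk 7 (remaining 395 GB)
Final disks: [105,64,321] [354,77,59] [330,89,81] [278,61,107] [317,130] [365,81] [105].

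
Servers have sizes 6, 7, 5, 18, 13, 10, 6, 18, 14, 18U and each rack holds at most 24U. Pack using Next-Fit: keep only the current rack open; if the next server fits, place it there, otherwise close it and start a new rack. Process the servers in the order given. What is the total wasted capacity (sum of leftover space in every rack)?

Put 6U in rack 1; 18U remain.
Put 7U in rack 1; 11U remain.
Put 5U in rack 1; 6U remain.
Put 18U in rack 2; 6U remain.
Put 13U in rack 3; 11U remain.
Put 10U in rack 3; 1U remain.
Put 6U in rack 4; 18U remain.
Put 18U in rack 4; 0U remain.
Put 14U in rack 5; 10U remain.
Put 18U in rack 6; 6U remain.
6 racks × 24U = 144U; used 115U; unused 29U.

29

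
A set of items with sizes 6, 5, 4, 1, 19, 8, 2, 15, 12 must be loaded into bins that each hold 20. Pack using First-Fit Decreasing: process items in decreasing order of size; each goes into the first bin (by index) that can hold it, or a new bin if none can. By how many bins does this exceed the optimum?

0

First-Fit Decreasing: [19,1] [15,5] [12,8] [6,4,2] → 4 bins.
Total size 72; any packing needs at least ⌈72/20⌉ = 4 bins.
So 4 is already optimal.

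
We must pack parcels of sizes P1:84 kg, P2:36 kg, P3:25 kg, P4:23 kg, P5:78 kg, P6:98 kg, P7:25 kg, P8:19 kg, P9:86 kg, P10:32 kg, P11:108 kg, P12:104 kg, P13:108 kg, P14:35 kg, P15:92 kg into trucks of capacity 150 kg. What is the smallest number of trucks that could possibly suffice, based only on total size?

7

Total size = 84 + 36 + 25 + 23 + 78 + 98 + 25 + 19 + 86 + 32 + 108 + 104 + 108 + 35 + 92 = 953 kg.
⌈953 / 150⌉ = 7.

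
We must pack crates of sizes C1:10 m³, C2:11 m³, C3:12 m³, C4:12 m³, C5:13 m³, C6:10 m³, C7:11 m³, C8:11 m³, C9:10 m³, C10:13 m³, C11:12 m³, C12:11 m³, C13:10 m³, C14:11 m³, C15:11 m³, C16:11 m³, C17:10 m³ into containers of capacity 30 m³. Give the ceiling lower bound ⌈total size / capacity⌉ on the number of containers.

7

Total size = 10 + 11 + 12 + 12 + 13 + 10 + 11 + 11 + 10 + 13 + 12 + 11 + 10 + 11 + 11 + 11 + 10 = 189 m³.
⌈189 / 30⌉ = 7.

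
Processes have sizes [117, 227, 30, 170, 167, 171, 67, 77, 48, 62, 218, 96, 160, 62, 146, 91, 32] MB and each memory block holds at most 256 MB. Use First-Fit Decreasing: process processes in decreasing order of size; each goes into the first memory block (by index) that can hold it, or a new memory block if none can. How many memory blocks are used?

9

Sorted descending: 227, 218, 171, 170, 167, 160, 146, 117, 96, 91, 77, 67, 62, 62, 48, 32, 30.
memory block 1: place 227 MB, 29 MB left
memory block 2: place 218 MB, 38 MB left
memory block 3: place 171 MB, 85 MB left
memory block 4: place 170 MB, 86 MB left
memory block 5: place 167 MB, 89 MB left
memory block 6: place 160 MB, 96 MB left
memory block 7: place 146 MB, 110 MB left
memory block 8: place 117 MB, 139 MB left
memory block 6: place 96 MB, 0 MB left
memory block 7: place 91 MB, 19 MB left
memory block 3: place 77 MB, 8 MB left
memory block 4: place 67 MB, 19 MB left
memory block 5: place 62 MB, 27 MB left
memory block 8: place 62 MB, 77 MB left
memory block 8: place 48 MB, 29 MB left
memory block 2: place 32 MB, 6 MB left
memory block 9: place 30 MB, 226 MB left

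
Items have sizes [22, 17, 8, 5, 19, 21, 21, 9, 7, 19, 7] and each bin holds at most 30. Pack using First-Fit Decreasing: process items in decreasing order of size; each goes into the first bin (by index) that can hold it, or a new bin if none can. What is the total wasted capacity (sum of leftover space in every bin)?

25

Sorted descending: 22, 21, 21, 19, 19, 17, 9, 8, 7, 7, 5.
bin 1: place 22, 8 left
bin 2: place 21, 9 left
bin 3: place 21, 9 left
bin 4: place 19, 11 left
bin 5: place 19, 11 left
bin 6: place 17, 13 left
bin 2: place 9, 0 left
bin 1: place 8, 0 left
bin 3: place 7, 2 left
bin 4: place 7, 4 left
bin 5: place 5, 6 left
6 bins × 30 = 180; used 155; unused 25.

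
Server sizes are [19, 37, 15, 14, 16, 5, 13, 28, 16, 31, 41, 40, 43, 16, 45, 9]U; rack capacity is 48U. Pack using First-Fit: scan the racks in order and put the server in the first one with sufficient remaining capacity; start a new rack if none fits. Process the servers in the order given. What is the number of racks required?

Put 19U in rack 1; 29U remain.
Put 37U in rack 2; 11U remain.
Put 15U in rack 1; 14U remain.
Put 14U in rack 1; 0U remain.
Put 16U in rack 3; 32U remain.
Put 5U in rack 2; 6U remain.
Put 13U in rack 3; 19U remain.
Put 28U in rack 4; 20U remain.
Put 16U in rack 3; 3U remain.
Put 31U in rack 5; 17U remain.
Put 41U in rack 6; 7U remain.
Put 40U in rack 7; 8U remain.
Put 43U in rack 8; 5U remain.
Put 16U in rack 4; 4U remain.
Put 45U in rack 9; 3U remain.
Put 9U in rack 5; 8U remain.
Final racks: [19,15,14] [37,5] [16,13,16] [28,16] [31,9] [41] [40] [43] [45].

9 racks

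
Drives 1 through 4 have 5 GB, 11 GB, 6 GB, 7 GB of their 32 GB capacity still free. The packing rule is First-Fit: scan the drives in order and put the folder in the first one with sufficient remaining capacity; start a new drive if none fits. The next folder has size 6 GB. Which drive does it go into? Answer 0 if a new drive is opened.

2

Drives with room: drive 2 (11 GB), drive 3 (6 GB), drive 4 (7 GB).
The first with room is drive 2.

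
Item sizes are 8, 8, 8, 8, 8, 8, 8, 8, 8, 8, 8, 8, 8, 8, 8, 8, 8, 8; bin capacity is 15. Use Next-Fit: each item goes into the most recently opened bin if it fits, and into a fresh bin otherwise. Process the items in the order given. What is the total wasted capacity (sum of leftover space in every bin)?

126

bin 1: place 8, 7 left
bin 2: place 8, 7 left
bin 3: place 8, 7 left
bin 4: place 8, 7 left
bin 5: place 8, 7 left
bin 6: place 8, 7 left
bin 7: place 8, 7 left
bin 8: place 8, 7 left
bin 9: place 8, 7 left
bin 10: place 8, 7 left
bin 11: place 8, 7 left
bin 12: place 8, 7 left
bin 13: place 8, 7 left
bin 14: place 8, 7 left
bin 15: place 8, 7 left
bin 16: place 8, 7 left
bin 17: place 8, 7 left
bin 18: place 8, 7 left
18 bins × 15 = 270; used 144; unused 126.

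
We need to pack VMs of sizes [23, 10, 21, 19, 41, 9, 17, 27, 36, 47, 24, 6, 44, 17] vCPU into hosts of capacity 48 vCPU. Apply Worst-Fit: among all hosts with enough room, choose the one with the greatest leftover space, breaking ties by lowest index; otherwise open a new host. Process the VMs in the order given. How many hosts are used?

8 hosts

host 1: place 23 vCPU, 25 vCPU left
host 1: place 10 vCPU, 15 vCPU left
host 2: place 21 vCPU, 27 vCPU left
host 2: place 19 vCPU, 8 vCPU left
host 3: place 41 vCPU, 7 vCPU left
host 1: place 9 vCPU, 6 vCPU left
host 4: place 17 vCPU, 31 vCPU left
host 4: place 27 vCPU, 4 vCPU left
host 5: place 36 vCPU, 12 vCPU left
host 6: place 47 vCPU, 1 vCPU left
host 7: place 24 vCPU, 24 vCPU left
host 7: place 6 vCPU, 18 vCPU left
host 8: place 44 vCPU, 4 vCPU left
host 7: place 17 vCPU, 1 vCPU left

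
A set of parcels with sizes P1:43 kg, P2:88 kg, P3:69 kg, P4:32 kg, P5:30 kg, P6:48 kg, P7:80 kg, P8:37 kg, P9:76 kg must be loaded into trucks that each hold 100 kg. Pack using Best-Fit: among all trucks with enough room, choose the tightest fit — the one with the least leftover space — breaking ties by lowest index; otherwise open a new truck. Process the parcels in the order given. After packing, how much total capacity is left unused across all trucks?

truck 1: place P1 (43 kg), 57 kg left
truck 2: place P2 (88 kg), 12 kg left
truck 3: place P3 (69 kg), 31 kg left
truck 1: place P4 (32 kg), 25 kg left
truck 3: place P5 (30 kg), 1 kg left
truck 4: place P6 (48 kg), 52 kg left
truck 5: place P7 (80 kg), 20 kg left
truck 4: place P8 (37 kg), 15 kg left
truck 6: place P9 (76 kg), 24 kg left
6 trucks × 100 kg = 600 kg; used 503 kg; unused 97 kg.

97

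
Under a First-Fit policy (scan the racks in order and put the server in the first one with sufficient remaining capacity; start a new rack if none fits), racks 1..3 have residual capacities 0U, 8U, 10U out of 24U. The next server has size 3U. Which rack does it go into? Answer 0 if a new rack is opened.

2

Racks with room: rack 2 (8U), rack 3 (10U).
The first with room is rack 2.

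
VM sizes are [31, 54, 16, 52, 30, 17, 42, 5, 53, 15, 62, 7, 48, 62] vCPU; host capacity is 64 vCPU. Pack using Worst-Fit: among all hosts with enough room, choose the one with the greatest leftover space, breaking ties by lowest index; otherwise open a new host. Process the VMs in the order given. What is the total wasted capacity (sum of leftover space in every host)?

82

Put 31 vCPU in host 1; 33 vCPU remain.
Put 54 vCPU in host 2; 10 vCPU remain.
Put 16 vCPU in host 1; 17 vCPU remain.
Put 52 vCPU in host 3; 12 vCPU remain.
Put 30 vCPU in host 4; 34 vCPU remain.
Put 17 vCPU in host 4; 17 vCPU remain.
Put 42 vCPU in host 5; 22 vCPU remain.
Put 5 vCPU in host 5; 17 vCPU remain.
Put 53 vCPU in host 6; 11 vCPU remain.
Put 15 vCPU in host 1; 2 vCPU remain.
Put 62 vCPU in host 7; 2 vCPU remain.
Put 7 vCPU in host 4; 10 vCPU remain.
Put 48 vCPU in host 8; 16 vCPU remain.
Put 62 vCPU in host 9; 2 vCPU remain.
9 hosts × 64 vCPU = 576 vCPU; used 494 vCPU; unused 82 vCPU.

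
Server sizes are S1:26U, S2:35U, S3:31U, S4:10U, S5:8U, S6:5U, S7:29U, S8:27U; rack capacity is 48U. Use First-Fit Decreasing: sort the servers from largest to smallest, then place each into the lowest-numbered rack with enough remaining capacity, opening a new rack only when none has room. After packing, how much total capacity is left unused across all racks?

69

Sorted descending: 35, 31, 29, 27, 26, 10, 8, 5.
Put 35U in rack 1; 13U remain.
Put 31U in rack 2; 17U remain.
Put 29U in rack 3; 19U remain.
Put 27U in rack 4; 21U remain.
Put 26U in rack 5; 22U remain.
Put 10U in rack 1; 3U remain.
Put 8U in rack 2; 9U remain.
Put 5U in rack 2; 4U remain.
5 racks × 48U = 240U; used 171U; unused 69U.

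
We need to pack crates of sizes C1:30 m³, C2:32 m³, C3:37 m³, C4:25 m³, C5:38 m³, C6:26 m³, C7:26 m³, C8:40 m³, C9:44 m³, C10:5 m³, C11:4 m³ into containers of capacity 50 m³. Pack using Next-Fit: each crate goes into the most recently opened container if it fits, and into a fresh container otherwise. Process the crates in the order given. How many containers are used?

C1 (30 m³) → container 1 (remaining 20 m³)
C2 (32 m³) → container 2 (remaining 18 m³)
C3 (37 m³) → container 3 (remaining 13 m³)
C4 (25 m³) → container 4 (remaining 25 m³)
C5 (38 m³) → container 5 (remaining 12 m³)
C6 (26 m³) → container 6 (remaining 24 m³)
C7 (26 m³) → container 7 (remaining 24 m³)
C8 (40 m³) → container 8 (remaining 10 m³)
C9 (44 m³) → container 9 (remaining 6 m³)
C10 (5 m³) → container 9 (remaining 1 m³)
C11 (4 m³) → container 10 (remaining 46 m³)

10 containers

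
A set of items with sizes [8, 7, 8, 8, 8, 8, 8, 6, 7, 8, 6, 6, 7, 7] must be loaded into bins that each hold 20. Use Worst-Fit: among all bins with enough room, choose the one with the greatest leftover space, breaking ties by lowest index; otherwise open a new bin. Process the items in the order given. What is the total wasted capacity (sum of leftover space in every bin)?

18

8 → bin 1 (remaining 12)
7 → bin 1 (remaining 5)
8 → bin 2 (remaining 12)
8 → bin 2 (remaining 4)
8 → bin 3 (remaining 12)
8 → bin 3 (remaining 4)
8 → bin 4 (remaining 12)
6 → bin 4 (remaining 6)
7 → bin 5 (remaining 13)
8 → bin 5 (remaining 5)
6 → bin 4 (remaining 0)
6 → bin 6 (remaining 14)
7 → bin 6 (remaining 7)
7 → bin 6 (remaining 0)
6 bins × 20 = 120; used 102; unused 18.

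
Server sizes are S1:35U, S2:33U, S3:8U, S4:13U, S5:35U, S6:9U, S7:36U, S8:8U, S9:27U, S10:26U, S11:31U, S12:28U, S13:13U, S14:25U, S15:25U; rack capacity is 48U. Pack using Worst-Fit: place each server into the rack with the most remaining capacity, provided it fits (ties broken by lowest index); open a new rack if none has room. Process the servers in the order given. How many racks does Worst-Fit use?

10

S1 (35U) → rack 1 (remaining 13U)
S2 (33U) → rack 2 (remaining 15U)
S3 (8U) → rack 2 (remaining 7U)
S4 (13U) → rack 1 (remaining 0U)
S5 (35U) → rack 3 (remaining 13U)
S6 (9U) → rack 3 (remaining 4U)
S7 (36U) → rack 4 (remaining 12U)
S8 (8U) → rack 4 (remaining 4U)
S9 (27U) → rack 5 (remaining 21U)
S10 (26U) → rack 6 (remaining 22U)
S11 (31U) → rack 7 (remaining 17U)
S12 (28U) → rack 8 (remaining 20U)
S13 (13U) → rack 6 (remaining 9U)
S14 (25U) → rack 9 (remaining 23U)
S15 (25U) → rack 10 (remaining 23U)
Final racks: [35,13] [33,8] [35,9] [36,8] [27] [26,13] [31] [28] [25] [25].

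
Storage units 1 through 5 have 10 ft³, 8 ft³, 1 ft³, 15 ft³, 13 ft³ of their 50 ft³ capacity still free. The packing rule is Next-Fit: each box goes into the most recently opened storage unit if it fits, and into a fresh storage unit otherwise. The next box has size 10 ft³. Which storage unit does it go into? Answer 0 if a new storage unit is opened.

Next-Fit only looks at storage unit 5, which has 13 ft³ free.
10 ft³ fits there.

5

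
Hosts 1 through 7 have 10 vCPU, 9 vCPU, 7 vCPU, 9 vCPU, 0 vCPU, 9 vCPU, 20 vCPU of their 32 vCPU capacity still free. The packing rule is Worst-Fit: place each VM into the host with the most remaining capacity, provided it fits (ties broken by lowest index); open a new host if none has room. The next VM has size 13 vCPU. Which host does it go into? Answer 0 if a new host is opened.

Hosts with room: host 7 (20 vCPU).
Most room is host 7 with 20 vCPU free.

7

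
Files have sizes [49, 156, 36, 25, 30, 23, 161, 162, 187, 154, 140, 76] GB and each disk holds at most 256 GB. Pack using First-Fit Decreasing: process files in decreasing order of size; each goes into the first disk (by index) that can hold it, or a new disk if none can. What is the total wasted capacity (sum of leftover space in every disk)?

Sorted descending: 187, 162, 161, 156, 154, 140, 76, 49, 36, 30, 25, 23.
disk 1: place 187 GB, 69 GB left
disk 2: place 162 GB, 94 GB left
disk 3: place 161 GB, 95 GB left
disk 4: place 156 GB, 100 GB left
disk 5: place 154 GB, 102 GB left
disk 6: place 140 GB, 116 GB left
disk 2: place 76 GB, 18 GB left
disk 1: place 49 GB, 20 GB left
disk 3: place 36 GB, 59 GB left
disk 3: place 30 GB, 29 GB left
disk 3: place 25 GB, 4 GB left
disk 4: place 23 GB, 77 GB left
6 disks × 256 GB = 1536 GB; used 1199 GB; unused 337 GB.

337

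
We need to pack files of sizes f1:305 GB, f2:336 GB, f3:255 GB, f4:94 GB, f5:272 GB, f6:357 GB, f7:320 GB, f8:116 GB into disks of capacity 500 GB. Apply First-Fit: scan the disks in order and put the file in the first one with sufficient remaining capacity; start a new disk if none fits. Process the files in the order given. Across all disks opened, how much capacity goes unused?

945

Put f1 (305 GB) in disk 1; 195 GB remain.
Put f2 (336 GB) in disk 2; 164 GB remain.
Put f3 (255 GB) in disk 3; 245 GB remain.
Put f4 (94 GB) in disk 1; 101 GB remain.
Put f5 (272 GB) in disk 4; 228 GB remain.
Put f6 (357 GB) in disk 5; 143 GB remain.
Put f7 (320 GB) in disk 6; 180 GB remain.
Put f8 (116 GB) in disk 2; 48 GB remain.
6 disks × 500 GB = 3000 GB; used 2055 GB; unused 945 GB.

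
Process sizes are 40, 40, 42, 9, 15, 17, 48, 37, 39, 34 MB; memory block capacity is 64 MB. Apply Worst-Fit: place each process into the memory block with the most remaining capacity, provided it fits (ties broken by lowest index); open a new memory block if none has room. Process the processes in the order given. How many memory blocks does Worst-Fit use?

7

40 MB → memory block 1 (remaining 24 MB)
40 MB → memory block 2 (remaining 24 MB)
42 MB → memory block 3 (remaining 22 MB)
9 MB → memory block 1 (remaining 15 MB)
15 MB → memory block 2 (remaining 9 MB)
17 MB → memory block 3 (remaining 5 MB)
48 MB → memory block 4 (remaining 16 MB)
37 MB → memory block 5 (remaining 27 MB)
39 MB → memory block 6 (remaining 25 MB)
34 MB → memory block 7 (remaining 30 MB)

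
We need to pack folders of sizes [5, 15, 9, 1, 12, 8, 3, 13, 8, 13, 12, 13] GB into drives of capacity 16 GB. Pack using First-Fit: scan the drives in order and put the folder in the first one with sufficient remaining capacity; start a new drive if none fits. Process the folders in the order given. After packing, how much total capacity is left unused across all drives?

Put 5 GB in drive 1; 11 GB remain.
Put 15 GB in drive 2; 1 GB remain.
Put 9 GB in drive 1; 2 GB remain.
Put 1 GB in drive 1; 1 GB remain.
Put 12 GB in drive 3; 4 GB remain.
Put 8 GB in drive 4; 8 GB remain.
Put 3 GB in drive 3; 1 GB remain.
Put 13 GB in drive 5; 3 GB remain.
Put 8 GB in drive 4; 0 GB remain.
Put 13 GB in drive 6; 3 GB remain.
Put 12 GB in drive 7; 4 GB remain.
Put 13 GB in drive 8; 3 GB remain.
8 drives × 16 GB = 128 GB; used 112 GB; unused 16 GB.

16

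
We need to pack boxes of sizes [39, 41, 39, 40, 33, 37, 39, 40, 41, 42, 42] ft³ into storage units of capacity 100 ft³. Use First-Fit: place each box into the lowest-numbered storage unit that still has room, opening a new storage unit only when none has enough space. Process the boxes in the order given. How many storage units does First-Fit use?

39 ft³ → storage unit 1 (remaining 61 ft³)
41 ft³ → storage unit 1 (remaining 20 ft³)
39 ft³ → storage unit 2 (remaining 61 ft³)
40 ft³ → storage unit 2 (remaining 21 ft³)
33 ft³ → storage unit 3 (remaining 67 ft³)
37 ft³ → storage unit 3 (remaining 30 ft³)
39 ft³ → storage unit 4 (remaining 61 ft³)
40 ft³ → storage unit 4 (remaining 21 ft³)
41 ft³ → storage unit 5 (remaining 59 ft³)
42 ft³ → storage unit 5 (remaining 17 ft³)
42 ft³ → storage unit 6 (remaining 58 ft³)

6 storage units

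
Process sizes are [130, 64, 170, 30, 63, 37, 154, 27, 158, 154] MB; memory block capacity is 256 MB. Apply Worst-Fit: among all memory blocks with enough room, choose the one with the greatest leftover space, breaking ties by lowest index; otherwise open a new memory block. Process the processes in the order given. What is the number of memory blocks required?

memory block 1: place 130 MB, 126 MB left
memory block 1: place 64 MB, 62 MB left
memory block 2: place 170 MB, 86 MB left
memory block 2: place 30 MB, 56 MB left
memory block 3: place 63 MB, 193 MB left
memory block 3: place 37 MB, 156 MB left
memory block 3: place 154 MB, 2 MB left
memory block 1: place 27 MB, 35 MB left
memory block 4: place 158 MB, 98 MB left
memory block 5: place 154 MB, 102 MB left

5 memory blocks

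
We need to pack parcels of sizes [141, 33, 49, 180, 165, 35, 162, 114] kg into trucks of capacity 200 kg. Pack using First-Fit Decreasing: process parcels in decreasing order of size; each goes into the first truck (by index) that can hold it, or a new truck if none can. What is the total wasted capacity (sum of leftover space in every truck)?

Sorted descending: 180, 165, 162, 141, 114, 49, 35, 33.
truck 1: place 180 kg, 20 kg left
truck 2: place 165 kg, 35 kg left
truck 3: place 162 kg, 38 kg left
truck 4: place 141 kg, 59 kg left
truck 5: place 114 kg, 86 kg left
truck 4: place 49 kg, 10 kg left
truck 2: place 35 kg, 0 kg left
truck 3: place 33 kg, 5 kg left
5 trucks × 200 kg = 1000 kg; used 879 kg; unused 121 kg.

121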